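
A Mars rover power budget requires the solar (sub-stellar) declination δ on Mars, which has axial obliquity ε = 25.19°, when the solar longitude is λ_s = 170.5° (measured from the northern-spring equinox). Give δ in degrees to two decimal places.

sin δ = sin ε · sin λ_s = sin 25.19° × sin 170.5° = 0.070248.
δ = arcsin(0.070248) = +4.03°.

δ = +4.03°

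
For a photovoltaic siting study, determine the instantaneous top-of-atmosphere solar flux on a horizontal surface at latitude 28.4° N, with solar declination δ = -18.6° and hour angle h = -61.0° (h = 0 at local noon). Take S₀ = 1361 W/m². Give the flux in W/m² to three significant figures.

cos θ_z = sin φ sin δ + cos φ cos δ cos h = -0.151705 + 0.404187 = 0.252482.
Flux = S₀ · cos θ_z = 1361 × 0.252482 = 343.6 W/m².

344 W/m²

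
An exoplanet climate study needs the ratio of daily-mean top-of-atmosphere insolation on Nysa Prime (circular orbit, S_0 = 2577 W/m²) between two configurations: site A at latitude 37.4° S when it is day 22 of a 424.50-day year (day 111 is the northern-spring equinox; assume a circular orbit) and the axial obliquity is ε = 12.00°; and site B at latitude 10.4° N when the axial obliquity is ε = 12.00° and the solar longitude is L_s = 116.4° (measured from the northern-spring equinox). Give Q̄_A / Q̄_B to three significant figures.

— Configuration A (ϕ=-37.4°):
Solar longitude: L_s = 360° × (22 − 111)/424.50 = -75.477°, i.e. -75.477° + 360° = 284.523°.
sin δ = sin 12.00° × sin 284.523° = -0.20127, so δ = -11.611°.
cos h₀ = −tan(-37.4°) tan(-11.611°) = -0.1571, h₀ = 1.7285 rad.
Bracket: h₀ sin ϕ sin δ + cos ϕ cos δ sin h₀ = 1.7285×-0.60738×-0.20127 + 0.79441×0.97954×0.98758 = 0.211305 + 0.768492 = 0.979797.
Q̄ = (S_0/π) × [bracket] = (2577/π) × 0.979797 = 803.71 W/m².
— Configuration B (ϕ=+10.4°):
Solar declination: sin δ = sin ε · sin L_s = sin 12.00° × sin 116.4° = 0.18623, so δ = +10.733°.
cos h₀ = −tan(+10.4°) tan(+10.733°) = -0.0348, h₀ = 1.6056 rad.
Bracket: h₀ sin ϕ sin δ + cos ϕ cos δ sin h₀ = 1.6056×0.18052×0.18623 + 0.98357×0.98251×0.99939 = 0.053977 + 0.965778 = 1.019755.
Q̄ = (S_0/π) × [bracket] = (2577/π) × 1.019755 = 836.49 W/m².
Ratio Q̄_A / Q̄_B = 803.71 / 836.49 = 0.9608.

Q̄_A / Q̄_B ≈ 0.961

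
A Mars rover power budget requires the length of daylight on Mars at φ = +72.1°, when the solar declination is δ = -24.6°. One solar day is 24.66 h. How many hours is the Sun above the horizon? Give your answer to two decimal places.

cos H₀ = −tan φ · tan δ = 1.4175 ≥ 1, so the Sun never rises (polar night) and H₀ = 0.
Daylight = 2H₀/(2π) × 24.66 h = (0.0000/π) × 24.66 = 0.00 h.

0.00 h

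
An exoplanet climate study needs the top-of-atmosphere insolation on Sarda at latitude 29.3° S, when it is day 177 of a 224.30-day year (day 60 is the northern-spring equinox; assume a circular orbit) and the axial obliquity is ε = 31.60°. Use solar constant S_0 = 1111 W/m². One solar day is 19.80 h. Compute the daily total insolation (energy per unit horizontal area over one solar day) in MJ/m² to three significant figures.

Solar longitude: L_s = 360° × (177 − 60)/224.30 = 187.784°.
sin δ = sin 31.60° × sin 187.784° = -0.07097, so δ = -4.070°.
cos h₀ = −tan(-29.3°) tan(-4.070°) = -0.0399, h₀ = 1.6107 rad.
Bracket: h₀ sin ϕ sin δ + cos ϕ cos δ sin h₀ = 1.6107×-0.48938×-0.07097 + 0.87207×0.99748×0.99920 = 0.055942 + 0.869176 = 0.925118.
Q̄ = (S_0/π) × [bracket] = (1111/π) × 0.925118 = 327.16 W/m².
Daily total = Q̄ × 19.80 h × 3600 s/h = 327.16 × 19.80 × 3600 / 10⁶ = 23.32 MJ/m².

23.3 MJ/m²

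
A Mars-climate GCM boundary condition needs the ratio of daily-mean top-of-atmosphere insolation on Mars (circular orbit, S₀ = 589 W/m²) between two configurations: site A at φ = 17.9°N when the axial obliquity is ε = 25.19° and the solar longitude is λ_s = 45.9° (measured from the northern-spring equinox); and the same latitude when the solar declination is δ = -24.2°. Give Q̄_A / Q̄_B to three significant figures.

Q̄_A / Q̄_B ≈ 1.56

— Configuration A (φ=+17.9°):
Solar declination: sin δ = sin ε · sin λ_s = sin 25.19° × sin 45.9° = 0.30565, so δ = +17.797°.
cos H₀ = −tan(+17.9°) tan(+17.797°) = -0.1037, H₀ = 1.6747 rad.
Bracket: H₀ sin φ sin δ + cos φ cos δ sin H₀ = 1.6747×0.30736×0.30565 + 0.95159×0.95214×0.99461 = 0.157329 + 0.901163 = 1.058492.
Q̄ = (S₀/π) × [bracket] = (589/π) × 1.058492 = 198.45 W/m².
— Configuration B (φ=+17.9°):
cos H₀ = −tan(+17.9°) tan(-24.200°) = 0.1452, H₀ = 1.4251 rad.
Bracket: H₀ sin φ sin δ + cos φ cos δ sin H₀ = 1.4251×0.30736×-0.40992 + 0.95159×0.91212×0.98941 = -0.179553 + 0.858773 = 0.679220.
Q̄ = (S₀/π) × [bracket] = (589/π) × 0.679220 = 127.34 W/m².
Ratio Q̄_A / Q̄_B = 198.45 / 127.34 = 1.558.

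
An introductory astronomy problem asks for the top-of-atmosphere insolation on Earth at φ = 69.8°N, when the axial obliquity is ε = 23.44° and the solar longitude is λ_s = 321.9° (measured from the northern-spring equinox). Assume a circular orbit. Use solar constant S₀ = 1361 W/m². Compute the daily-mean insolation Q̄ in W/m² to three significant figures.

Q̄ ≈ 24.2 W/m²

Solar declination: sin δ = sin ε · sin λ_s = sin 23.44° × sin 321.9° = -0.24545, so δ = -14.208°.
cos H₀ = −tan(+69.8°) tan(-14.208°) = 0.6882, H₀ = 0.8118 rad.
Bracket: H₀ sin φ sin δ + cos φ cos δ sin H₀ = 0.8118×0.93849×-0.24545 + 0.34530×0.96941×0.72555 = -0.187000 + 0.242869 = 0.055869.
Q̄ = (S₀/π) × [bracket] = (1361/π) × 0.055869 = 24.20 W/m².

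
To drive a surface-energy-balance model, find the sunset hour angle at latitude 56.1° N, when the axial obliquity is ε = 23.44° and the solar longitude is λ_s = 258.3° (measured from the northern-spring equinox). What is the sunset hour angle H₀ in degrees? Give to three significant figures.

Solar declination: sin δ = sin ε · sin λ_s = sin 23.44° × sin 258.3° = -0.38952, so δ = -22.925°.
cos H₀ = −tan φ · tan δ = −tan(+56.1°) × tan(-22.925°) = 0.6294, so H₀ = 0.8900 rad = 51.00°.

H₀ = 51.0°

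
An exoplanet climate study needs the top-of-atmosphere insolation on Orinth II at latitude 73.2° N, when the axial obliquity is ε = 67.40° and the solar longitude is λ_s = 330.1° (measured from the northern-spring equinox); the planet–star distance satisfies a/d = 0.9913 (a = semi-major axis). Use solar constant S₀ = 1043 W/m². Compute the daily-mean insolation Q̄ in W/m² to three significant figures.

Solar declination: sin δ = sin ε · sin λ_s = sin 67.40° × sin 330.1° = -0.46021, so δ = -27.401°.
cos H₀ = −tan(+73.2°) tan(-27.401°) = 1.7169 ≥ 1 ⇒ polar night, H₀ = 0 and Q̄ = 0.
Inverse-square distance factor (a/d)² = 0.9913² = 0.982676.

Q̄ ≈ 0.00 W/m²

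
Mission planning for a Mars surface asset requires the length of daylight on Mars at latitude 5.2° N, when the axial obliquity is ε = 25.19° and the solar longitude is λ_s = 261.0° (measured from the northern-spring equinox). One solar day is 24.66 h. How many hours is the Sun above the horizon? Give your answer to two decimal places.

12.00 h

Solar declination: sin δ = sin ε · sin λ_s = sin 25.19° × sin 261.0° = -0.42038, so δ = -24.859°.
cos H₀ = −tan φ · tan δ = −tan(+5.2°) × tan(-24.859°) = 0.0422, so H₀ = 1.5286 rad = 87.58°.
Daylight = 2H₀/(2π) × 24.66 h = (1.5286/π) × 24.66 = 12.00 h.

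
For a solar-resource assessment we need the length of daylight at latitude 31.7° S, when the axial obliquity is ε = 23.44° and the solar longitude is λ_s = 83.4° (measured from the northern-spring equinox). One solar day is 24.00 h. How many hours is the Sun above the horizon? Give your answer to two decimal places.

9.95 h

Solar declination: sin δ = sin ε · sin λ_s = sin 23.44° × sin 83.4° = 0.39515, so δ = +23.275°.
cos H₀ = −tan φ · tan δ = −tan(-31.7°) × tan(+23.275°) = 0.2657, so H₀ = 1.3019 rad = 74.59°.
Daylight = 2H₀/(2π) × 24.00 h = (1.3019/π) × 24.00 = 9.95 h.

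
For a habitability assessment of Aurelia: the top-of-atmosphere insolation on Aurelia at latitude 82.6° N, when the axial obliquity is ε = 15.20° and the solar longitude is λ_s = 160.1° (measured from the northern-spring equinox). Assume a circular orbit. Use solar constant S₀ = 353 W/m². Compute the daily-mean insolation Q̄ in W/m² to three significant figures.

Q̄ ≈ 33.6 W/m²

Solar declination: sin δ = sin ε · sin λ_s = sin 15.20° × sin 160.1° = 0.08924, so δ = +5.120°.
cos H₀ = −tan(+82.6°) tan(+5.120°) = -0.6899, H₀ = 2.3321 rad.
Bracket: H₀ sin φ sin δ + cos φ cos δ sin H₀ = 2.3321×0.99167×0.08924 + 0.12880×0.99601×0.72391 = 0.206383 + 0.092868 = 0.299251.
Q̄ = (S₀/π) × [bracket] = (353/π) × 0.299251 = 33.62 W/m².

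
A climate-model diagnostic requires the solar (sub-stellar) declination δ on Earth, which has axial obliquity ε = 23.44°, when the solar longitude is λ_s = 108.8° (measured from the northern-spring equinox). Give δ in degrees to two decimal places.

δ = +22.12°

sin δ = sin ε · sin λ_s = sin 23.44° × sin 108.8° = 0.376566.
δ = arcsin(0.376566) = +22.12°.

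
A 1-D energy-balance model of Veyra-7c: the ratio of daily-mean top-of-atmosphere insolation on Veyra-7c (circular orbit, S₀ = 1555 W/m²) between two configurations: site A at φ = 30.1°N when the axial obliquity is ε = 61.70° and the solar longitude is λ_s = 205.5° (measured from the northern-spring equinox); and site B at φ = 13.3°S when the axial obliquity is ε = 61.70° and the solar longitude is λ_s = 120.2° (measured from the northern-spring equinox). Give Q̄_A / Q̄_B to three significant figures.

Q̄_A / Q̄_B ≈ 1.38

— Configuration A (φ=+30.1°):
Solar declination: sin δ = sin ε · sin λ_s = sin 61.70° × sin 205.5° = -0.37906, so δ = -22.275°.
cos H₀ = −tan(+30.1°) tan(-22.275°) = 0.2375, H₀ = 1.3311 rad.
Bracket: H₀ sin φ sin δ + cos φ cos δ sin H₀ = 1.3311×0.50151×-0.37906 + 0.86515×0.92537×0.97140 = -0.253045 + 0.777687 = 0.524642.
Q̄ = (S₀/π) × [bracket] = (1555/π) × 0.524642 = 259.68 W/m².
— Configuration B (φ=-13.3°):
Solar declination: sin δ = sin ε · sin λ_s = sin 61.70° × sin 120.2° = 0.76097, so δ = +49.550°.
cos H₀ = −tan(-13.3°) tan(+49.550°) = 0.2773, H₀ = 1.2898 rad.
Bracket: H₀ sin φ sin δ + cos φ cos δ sin H₀ = 1.2898×-0.23005×0.76097 + 0.97318×0.64878×0.96079 = -0.225794 + 0.606623 = 0.380829.
Q̄ = (S₀/π) × [bracket] = (1555/π) × 0.380829 = 188.50 W/m².
Ratio Q̄_A / Q̄_B = 259.68 / 188.50 = 1.378.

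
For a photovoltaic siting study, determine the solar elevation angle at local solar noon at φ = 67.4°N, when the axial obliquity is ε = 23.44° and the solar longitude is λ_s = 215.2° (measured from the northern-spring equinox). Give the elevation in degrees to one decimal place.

9.3°

Solar declination: sin δ = sin ε · sin λ_s = sin 23.44° × sin 215.2° = -0.22930, so δ = -13.256°.
At local noon the hour angle is zero, so the zenith angle equals |φ − δ| = |+67.4° − (-13.256°)| = 80.656°.
Elevation = 90° − 80.656° = 9.3°.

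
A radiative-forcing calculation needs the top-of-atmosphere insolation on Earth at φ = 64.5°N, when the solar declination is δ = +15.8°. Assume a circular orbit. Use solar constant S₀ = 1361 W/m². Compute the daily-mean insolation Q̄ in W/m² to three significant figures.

cos H₀ = −tan(+64.5°) tan(+15.800°) = -0.5933, H₀ = 2.2059 rad.
Bracket: H₀ sin φ sin δ + cos φ cos δ sin H₀ = 2.2059×0.90259×0.27228 + 0.43051×0.96222×0.80501 = 0.542116 + 0.333472 = 0.875588.
Q̄ = (S₀/π) × [bracket] = (1361/π) × 0.875588 = 379.3 W/m².

Q̄ ≈ 379 W/m²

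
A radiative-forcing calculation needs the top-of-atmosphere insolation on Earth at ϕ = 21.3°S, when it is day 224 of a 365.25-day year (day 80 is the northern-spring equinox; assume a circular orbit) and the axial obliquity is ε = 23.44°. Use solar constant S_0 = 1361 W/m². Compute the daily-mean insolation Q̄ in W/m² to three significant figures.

Q̄ ≈ 333 W/m²

Solar longitude: L_s = 360° × (224 − 80)/365.25 = 141.930°.
sin δ = sin 23.44° × sin 141.930° = 0.24528, so δ = +14.199°.
cos h₀ = −tan(-21.3°) tan(+14.199°) = 0.0986, h₀ = 1.4720 rad.
Bracket: h₀ sin ϕ sin δ + cos ϕ cos δ sin h₀ = 1.4720×-0.36325×0.24528 + 0.93169×0.96945×0.99512 = -0.131152 + 0.898819 = 0.767667.
Q̄ = (S_0/π) × [bracket] = (1361/π) × 0.767667 = 332.6 W/m².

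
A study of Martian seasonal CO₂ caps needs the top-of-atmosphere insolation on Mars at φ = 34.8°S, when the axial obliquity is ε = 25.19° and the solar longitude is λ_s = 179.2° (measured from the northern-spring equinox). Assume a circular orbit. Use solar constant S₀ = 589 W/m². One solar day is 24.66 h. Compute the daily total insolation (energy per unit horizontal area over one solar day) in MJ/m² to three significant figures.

13.6 MJ/m²

Solar declination: sin δ = sin ε · sin λ_s = sin 25.19° × sin 179.2° = 0.00594, so δ = +0.340°.
cos H₀ = −tan(-34.8°) tan(+0.340°) = 0.0041, H₀ = 1.5667 rad.
Bracket: H₀ sin φ sin δ + cos φ cos δ sin H₀ = 1.5667×-0.57071×0.00594 + 0.82115×0.99998×0.99999 = -0.005311 + 0.821125 = 0.815814.
Q̄ = (S₀/π) × [bracket] = (589/π) × 0.815814 = 152.95 W/m².
Daily total = Q̄ × 24.66 h × 3600 s/h = 152.95 × 24.66 × 3600 / 10⁶ = 13.58 MJ/m².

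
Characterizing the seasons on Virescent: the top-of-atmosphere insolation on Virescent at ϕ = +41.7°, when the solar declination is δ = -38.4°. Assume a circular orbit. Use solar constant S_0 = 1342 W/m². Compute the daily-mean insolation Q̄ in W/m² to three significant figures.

Q̄ ≈ 38.1 W/m²

cos h₀ = −tan(+41.7°) tan(-38.400°) = 0.7062, h₀ = 0.7867 rad.
Bracket: h₀ sin ϕ sin δ + cos ϕ cos δ sin h₀ = 0.7867×0.66523×-0.62115 + 0.74664×0.78369×0.70804 = -0.325070 + 0.414298 = 0.089228.
Q̄ = (S_0/π) × [bracket] = (1342/π) × 0.089228 = 38.12 W/m².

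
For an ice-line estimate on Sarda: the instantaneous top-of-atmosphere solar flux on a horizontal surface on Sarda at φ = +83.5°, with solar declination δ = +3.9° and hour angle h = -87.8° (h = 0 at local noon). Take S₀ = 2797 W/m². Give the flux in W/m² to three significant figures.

201 W/m²

cos θ_z = sin φ sin δ + cos φ cos δ cos h = 0.067578 + 0.004336 = 0.071914.
Flux = S₀ · cos θ_z = 2797 × 0.071914 = 201.1 W/m².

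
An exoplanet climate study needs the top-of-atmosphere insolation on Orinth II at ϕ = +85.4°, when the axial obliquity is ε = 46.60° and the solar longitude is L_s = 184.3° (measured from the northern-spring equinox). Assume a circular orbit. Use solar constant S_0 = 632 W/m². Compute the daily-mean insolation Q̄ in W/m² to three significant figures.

Solar declination: sin δ = sin ε · sin L_s = sin 46.60° × sin 184.3° = -0.05448, so δ = -3.123°.
cos h₀ = −tan(+85.4°) tan(-3.123°) = 0.6781, h₀ = 0.8256 rad.
Bracket: h₀ sin ϕ sin δ + cos ϕ cos δ sin h₀ = 0.8256×0.99678×-0.05448 + 0.08020×0.99851×0.73497 = -0.044834 + 0.058857 = 0.014023.
Q̄ = (S_0/π) × [bracket] = (632/π) × 0.014023 = 2.821 W/m².

Q̄ ≈ 2.82 W/m²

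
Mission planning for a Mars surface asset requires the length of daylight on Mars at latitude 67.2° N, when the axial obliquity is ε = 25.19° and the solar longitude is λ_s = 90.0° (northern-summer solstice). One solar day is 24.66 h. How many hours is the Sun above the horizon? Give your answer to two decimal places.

24.66 h

Solar declination: sin δ = sin ε · sin λ_s = sin 25.19° × sin 90.0° = 0.42562, so δ = +25.190°.
Sunrise equation: cos H₀ = −tan φ · tan δ = -1.1189 ≤ −1, so the Sun never sets (polar day) and H₀ = π.
Daylight = 2H₀/(2π) × 24.66 h = (3.1416/π) × 24.66 = 24.66 h.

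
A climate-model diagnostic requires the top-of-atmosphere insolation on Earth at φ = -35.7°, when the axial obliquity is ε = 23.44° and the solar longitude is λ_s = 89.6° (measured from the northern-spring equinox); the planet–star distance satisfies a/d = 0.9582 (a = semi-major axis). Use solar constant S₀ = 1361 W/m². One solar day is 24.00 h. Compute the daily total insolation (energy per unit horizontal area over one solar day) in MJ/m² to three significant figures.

14.3 MJ/m²

Solar declination: sin δ = sin ε · sin λ_s = sin 23.44° × sin 89.6° = 0.39778, so δ = +23.439°.
cos H₀ = −tan(-35.7°) tan(+23.439°) = 0.3115, H₀ = 1.2540 rad.
Bracket: H₀ sin φ sin δ + cos φ cos δ sin H₀ = 1.2540×-0.58354×0.39778 + 0.81208×0.91748×0.95023 = -0.291079 + 0.707985 = 0.416906.
Inverse-square distance factor (a/d)² = 0.9582² = 0.918147.
Q̄ = (S₀/π) × 0.918147 × [bracket] = (1361/π) × 0.918147 × 0.416906 = 165.83 W/m².
Daily total = Q̄ × 24.00 h × 3600 s/h = 165.83 × 24.00 × 3600 / 10⁶ = 14.33 MJ/m².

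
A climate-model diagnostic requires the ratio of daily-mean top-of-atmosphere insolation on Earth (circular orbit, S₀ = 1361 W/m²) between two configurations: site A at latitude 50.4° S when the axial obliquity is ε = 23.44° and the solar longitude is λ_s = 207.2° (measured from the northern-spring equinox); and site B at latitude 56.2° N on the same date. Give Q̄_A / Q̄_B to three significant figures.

— Configuration A (φ=-50.4°):
Solar declination: sin δ = sin ε · sin λ_s = sin 23.44° × sin 207.2° = -0.18183, so δ = -10.476°.
cos H₀ = −tan(-50.4°) tan(-10.476°) = -0.2235, H₀ = 1.7962 rad.
Bracket: H₀ sin φ sin δ + cos φ cos δ sin H₀ = 1.7962×-0.77051×-0.18183 + 0.63742×0.98333×0.97470 = 0.251651 + 0.610936 = 0.862587.
Q̄ = (S₀/π) × [bracket] = (1361/π) × 0.862587 = 373.69 W/m².
— Configuration B (φ=+56.2°):
cos H₀ = −tan(+56.2°) tan(-10.476°) = 0.2762, H₀ = 1.2909 rad.
Bracket: H₀ sin φ sin δ + cos φ cos δ sin H₀ = 1.2909×0.83098×-0.18183 + 0.55630×0.98333×0.96110 = -0.195051 + 0.525747 = 0.330696.
Q̄ = (S₀/π) × [bracket] = (1361/π) × 0.330696 = 143.26 W/m².
Ratio Q̄_A / Q̄_B = 373.69 / 143.26 = 2.608.

Q̄_A / Q̄_B ≈ 2.61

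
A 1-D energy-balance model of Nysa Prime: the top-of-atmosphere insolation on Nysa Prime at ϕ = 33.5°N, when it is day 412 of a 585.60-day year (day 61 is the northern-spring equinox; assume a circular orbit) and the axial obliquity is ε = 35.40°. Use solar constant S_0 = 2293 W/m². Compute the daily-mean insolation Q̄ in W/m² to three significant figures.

Q̄ ≈ 375 W/m²

Solar longitude: L_s = 360° × (412 − 61)/585.60 = 215.779°.
sin δ = sin 35.40° × sin 215.779° = -0.33868, so δ = -19.796°.
cos h₀ = −tan(+33.5°) tan(-19.796°) = 0.2382, h₀ = 1.3302 rad.
Bracket: h₀ sin ϕ sin δ + cos ϕ cos δ sin h₀ = 1.3302×0.55194×-0.33868 + 0.83389×0.94090×0.97120 = -0.248656 + 0.762010 = 0.513354.
Q̄ = (S_0/π) × [bracket] = (2293/π) × 0.513354 = 374.7 W/m².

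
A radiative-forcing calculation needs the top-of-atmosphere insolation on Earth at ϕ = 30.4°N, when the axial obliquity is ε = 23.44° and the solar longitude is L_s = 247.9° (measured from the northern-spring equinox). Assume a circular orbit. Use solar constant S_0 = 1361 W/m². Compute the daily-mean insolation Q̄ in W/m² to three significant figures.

Q̄ ≈ 230 W/m²

Solar declination: sin δ = sin ε · sin L_s = sin 23.44° × sin 247.9° = -0.36856, so δ = -21.627°.
cos h₀ = −tan(+30.4°) tan(-21.627°) = 0.2326, h₀ = 1.3360 rad.
Bracket: h₀ sin ϕ sin δ + cos ϕ cos δ sin h₀ = 1.3360×0.50603×-0.36856 + 0.86251×0.92960×0.97257 = -0.249167 + 0.779796 = 0.530629.
Q̄ = (S_0/π) × [bracket] = (1361/π) × 0.530629 = 229.9 W/m².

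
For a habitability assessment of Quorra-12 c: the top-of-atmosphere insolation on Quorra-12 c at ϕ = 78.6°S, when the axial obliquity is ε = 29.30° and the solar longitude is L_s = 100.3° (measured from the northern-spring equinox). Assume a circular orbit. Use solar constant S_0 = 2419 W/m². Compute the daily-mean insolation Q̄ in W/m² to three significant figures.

Solar declination: sin δ = sin ε · sin L_s = sin 29.30° × sin 100.3° = 0.48150, so δ = +28.783°.
cos h₀ = −tan(-78.6°) tan(+28.783°) = 2.7246 ≥ 1 ⇒ polar night, h₀ = 0 and Q̄ = 0.

Q̄ ≈ 0.00 W/m²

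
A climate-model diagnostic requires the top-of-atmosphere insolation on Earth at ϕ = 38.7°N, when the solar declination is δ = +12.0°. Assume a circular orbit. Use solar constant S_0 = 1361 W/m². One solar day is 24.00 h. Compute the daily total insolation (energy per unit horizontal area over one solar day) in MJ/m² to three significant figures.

36.6 MJ/m²

cos h₀ = −tan(+38.7°) tan(+12.000°) = -0.1703, h₀ = 1.7419 rad.
Bracket: h₀ sin ϕ sin δ + cos ϕ cos δ sin h₀ = 1.7419×0.62524×0.20791 + 0.78043×0.97815×0.98539 = 0.226436 + 0.752225 = 0.978661.
Q̄ = (S_0/π) × [bracket] = (1361/π) × 0.978661 = 423.98 W/m².
Daily total = Q̄ × 24.00 h × 3600 s/h = 423.98 × 24.00 × 3600 / 10⁶ = 36.63 MJ/m².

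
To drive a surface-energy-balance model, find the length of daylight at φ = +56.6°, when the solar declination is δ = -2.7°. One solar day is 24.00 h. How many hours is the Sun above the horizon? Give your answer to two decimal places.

11.45 h

cos H₀ = −tan φ · tan δ = −tan(+56.6°) × tan(-2.700°) = 0.0715, so H₀ = 1.4992 rad = 85.90°.
Daylight = 2H₀/(2π) × 24.00 h = (1.4992/π) × 24.00 = 11.45 h.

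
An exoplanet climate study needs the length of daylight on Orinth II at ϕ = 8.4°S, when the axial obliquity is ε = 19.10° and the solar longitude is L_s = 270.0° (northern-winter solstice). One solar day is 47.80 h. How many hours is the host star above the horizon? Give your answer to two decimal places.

Solar declination: sin δ = sin ε · sin L_s = sin 19.10° × sin 270.0° = -0.32722, so δ = -19.100°.
cos h₀ = −tan ϕ · tan δ = −tan(-8.4°) × tan(-19.100°) = -0.0511, so h₀ = 1.6220 rad = 92.93°.
Daylight = 2h₀/(2π) × 47.80 h = (1.6220/π) × 47.80 = 24.68 h.

24.68 h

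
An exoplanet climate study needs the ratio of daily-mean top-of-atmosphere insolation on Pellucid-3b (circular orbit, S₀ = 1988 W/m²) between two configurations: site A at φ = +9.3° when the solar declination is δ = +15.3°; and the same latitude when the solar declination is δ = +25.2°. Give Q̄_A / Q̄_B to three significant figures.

Q̄_A / Q̄_B ≈ 1.02

— Configuration A (φ=+9.3°):
cos H₀ = −tan(+9.3°) tan(+15.300°) = -0.0448, H₀ = 1.6156 rad.
Bracket: H₀ sin φ sin δ + cos φ cos δ sin H₀ = 1.6156×0.16160×0.26387 + 0.98686×0.96456×0.99900 = 0.068891 + 0.950934 = 1.019825.
Q̄ = (S₀/π) × [bracket] = (1988/π) × 1.019825 = 645.35 W/m².
— Configuration B (φ=+9.3°):
cos H₀ = −tan(+9.3°) tan(+25.200°) = -0.0771, H₀ = 1.6479 rad.
Bracket: H₀ sin φ sin δ + cos φ cos δ sin H₀ = 1.6479×0.16160×0.42578 + 0.98686×0.90483×0.99703 = 0.113385 + 0.890289 = 1.003674.
Q̄ = (S₀/π) × [bracket] = (1988/π) × 1.003674 = 635.12 W/m².
Ratio Q̄_A / Q̄_B = 645.35 / 635.12 = 1.016.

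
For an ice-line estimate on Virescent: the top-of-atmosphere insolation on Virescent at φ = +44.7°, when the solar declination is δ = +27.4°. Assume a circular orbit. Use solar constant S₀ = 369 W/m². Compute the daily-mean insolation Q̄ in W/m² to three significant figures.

Q̄ ≈ 144 W/m²

cos H₀ = −tan(+44.7°) tan(+27.400°) = -0.5130, H₀ = 2.1094 rad.
Bracket: H₀ sin φ sin δ + cos φ cos δ sin H₀ = 2.1094×0.70339×0.46020 + 0.71080×0.88782×0.85842 = 0.682813 + 0.541717 = 1.224530.
Q̄ = (S₀/π) × [bracket] = (369/π) × 1.224530 = 143.8 W/m².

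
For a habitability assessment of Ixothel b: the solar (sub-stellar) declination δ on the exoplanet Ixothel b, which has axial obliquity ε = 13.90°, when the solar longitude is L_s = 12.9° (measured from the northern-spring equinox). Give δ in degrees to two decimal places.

δ = +3.07°

sin δ = sin ε · sin L_s = sin 13.90° × sin 12.9° = 0.053631.
δ = arcsin(0.053631) = +3.07°.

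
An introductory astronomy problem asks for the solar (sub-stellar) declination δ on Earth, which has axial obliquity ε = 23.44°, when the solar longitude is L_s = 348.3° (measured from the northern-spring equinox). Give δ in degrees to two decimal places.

δ = -4.63°

sin δ = sin ε · sin L_s = sin 23.44° × sin 348.3° = -0.080666.
δ = arcsin(-0.080666) = -4.63°.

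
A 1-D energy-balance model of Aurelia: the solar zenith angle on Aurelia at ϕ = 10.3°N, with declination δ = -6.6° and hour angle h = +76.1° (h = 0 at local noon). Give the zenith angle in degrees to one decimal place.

θ_z = 77.6°

cos θ_z = sin ϕ sin δ + cos ϕ cos δ cos h = -0.020551 + 0.234790 = 0.214239.
θ_z = arccos(0.214239) = 77.6°.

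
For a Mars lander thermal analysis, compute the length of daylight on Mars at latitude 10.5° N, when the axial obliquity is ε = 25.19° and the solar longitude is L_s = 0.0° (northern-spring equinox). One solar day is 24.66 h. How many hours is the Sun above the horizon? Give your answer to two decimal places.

12.33 h

Solar declination: sin δ = sin ε · sin L_s = sin 25.19° × sin 0.0° = 0.00000, so δ = +0.000°.
cos h₀ = −tan ϕ · tan δ = −tan(+10.5°) × tan(+0.000°) = -0.0000, so h₀ = 1.5708 rad = 90.00°.
Daylight = 2h₀/(2π) × 24.66 h = (1.5708/π) × 24.66 = 12.33 h.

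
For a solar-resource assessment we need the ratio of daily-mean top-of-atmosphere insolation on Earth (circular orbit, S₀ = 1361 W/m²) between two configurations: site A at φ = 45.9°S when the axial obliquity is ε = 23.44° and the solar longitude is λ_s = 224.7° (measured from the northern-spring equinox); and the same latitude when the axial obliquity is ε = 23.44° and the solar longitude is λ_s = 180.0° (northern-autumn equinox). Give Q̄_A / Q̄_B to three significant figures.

Q̄_A / Q̄_B ≈ 1.46

— Configuration A (φ=-45.9°):
Solar declination: sin δ = sin ε · sin λ_s = sin 23.44° × sin 224.7° = -0.27980, so δ = -16.248°.
cos H₀ = −tan(-45.9°) tan(-16.248°) = -0.3007, H₀ = 1.8763 rad.
Bracket: H₀ sin φ sin δ + cos φ cos δ sin H₀ = 1.8763×-0.71813×-0.27980 + 0.69591×0.96006×0.95370 = 0.377010 + 0.637182 = 1.014192.
Q̄ = (S₀/π) × [bracket] = (1361/π) × 1.014192 = 439.37 W/m².
— Configuration B (φ=-45.9°):
Solar declination: sin δ = sin ε · sin λ_s = sin 23.44° × sin 180.0° = 0.00000, so δ = +0.000°.
cos H₀ = −tan(-45.9°) tan(+0.000°) = 0.0000, H₀ = 1.5708 rad.
Bracket: H₀ sin φ sin δ + cos φ cos δ sin H₀ = 1.5708×-0.71813×0.00000 + 0.69591×1.00000×1.00000 = -0.000000 + 0.695910 = 0.695910.
Q̄ = (S₀/π) × [bracket] = (1361/π) × 0.695910 = 301.48 W/m².
Ratio Q̄_A / Q̄_B = 439.37 / 301.48 = 1.457.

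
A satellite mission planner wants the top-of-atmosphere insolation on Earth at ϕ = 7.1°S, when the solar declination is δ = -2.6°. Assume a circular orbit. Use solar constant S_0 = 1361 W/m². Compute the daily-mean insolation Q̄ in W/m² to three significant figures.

cos h₀ = −tan(-7.1°) tan(-2.600°) = -0.0057, h₀ = 1.5765 rad.
Bracket: h₀ sin ϕ sin δ + cos ϕ cos δ sin h₀ = 1.5765×-0.12360×-0.04536 + 0.99233×0.99897×0.99998 = 0.008839 + 0.991288 = 1.000127.
Q̄ = (S_0/π) × [bracket] = (1361/π) × 1.000127 = 433.3 W/m².

Q̄ ≈ 433 W/m²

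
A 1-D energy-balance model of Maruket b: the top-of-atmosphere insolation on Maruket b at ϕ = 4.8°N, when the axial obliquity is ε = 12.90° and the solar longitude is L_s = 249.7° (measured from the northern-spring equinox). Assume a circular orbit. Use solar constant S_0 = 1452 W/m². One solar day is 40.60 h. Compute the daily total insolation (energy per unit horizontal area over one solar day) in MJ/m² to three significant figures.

64.0 MJ/m²

Solar declination: sin δ = sin ε · sin L_s = sin 12.90° × sin 249.7° = -0.20938, so δ = -12.086°.
cos h₀ = −tan(+4.8°) tan(-12.086°) = 0.0180, h₀ = 1.5528 rad.
Bracket: h₀ sin ϕ sin δ + cos ϕ cos δ sin h₀ = 1.5528×0.08368×-0.20938 + 0.99649×0.97783×0.99984 = -0.027206 + 0.974242 = 0.947036.
Q̄ = (S_0/π) × [bracket] = (1452/π) × 0.947036 = 437.71 W/m².
Daily total = Q̄ × 40.60 h × 3600 s/h = 437.71 × 40.60 × 3600 / 10⁶ = 63.98 MJ/m².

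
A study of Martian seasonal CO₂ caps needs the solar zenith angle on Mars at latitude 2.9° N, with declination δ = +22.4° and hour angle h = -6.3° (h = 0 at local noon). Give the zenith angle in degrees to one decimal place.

cos θ_z = sin ϕ sin δ + cos ϕ cos δ cos h = 0.019279 + 0.917786 = 0.937065.
θ_z = arccos(0.937065) = 20.4°.

θ_z = 20.4°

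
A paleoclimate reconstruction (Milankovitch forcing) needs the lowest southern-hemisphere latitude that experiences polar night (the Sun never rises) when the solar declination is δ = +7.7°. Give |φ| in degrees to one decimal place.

|φ| = 82.3°

Polar night requires cos H₀ = −tan φ tan δ ≥ 1, i.e. tan φ tan δ ≤ −1.
The boundary is |tan φ| · |tan δ| = 1, so |φ| = 90° − |δ| = 90° − 7.7° = 82.3° in the southern hemisphere.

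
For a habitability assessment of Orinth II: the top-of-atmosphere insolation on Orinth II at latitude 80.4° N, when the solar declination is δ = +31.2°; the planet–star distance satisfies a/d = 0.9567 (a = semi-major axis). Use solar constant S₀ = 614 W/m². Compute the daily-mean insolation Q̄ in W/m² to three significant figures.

Q̄ ≈ 287 W/m²

cos H₀ = −tan(+80.4°) tan(+31.200°) = -3.5806 ≤ −1 ⇒ polar day, H₀ = π.
Bracket: H₀ sin φ sin δ + cos φ cos δ sin H₀ = 3.1416×0.98600×0.51803 + 0.16677×0.85536×0.00000 = 1.604659 + 0.000000 = 1.604659.
Inverse-square distance factor (a/d)² = 0.9567² = 0.915275.
Q̄ = (S₀/π) × 0.915275 × [bracket] = (614/π) × 0.915275 × 1.604659 = 287.0 W/m².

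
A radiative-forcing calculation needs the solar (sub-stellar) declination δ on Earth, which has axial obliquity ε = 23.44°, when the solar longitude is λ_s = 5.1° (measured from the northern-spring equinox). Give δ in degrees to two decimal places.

sin δ = sin ε · sin λ_s = sin 23.44° × sin 5.1° = 0.035361.
δ = arcsin(0.035361) = +2.03°.

δ = +2.03°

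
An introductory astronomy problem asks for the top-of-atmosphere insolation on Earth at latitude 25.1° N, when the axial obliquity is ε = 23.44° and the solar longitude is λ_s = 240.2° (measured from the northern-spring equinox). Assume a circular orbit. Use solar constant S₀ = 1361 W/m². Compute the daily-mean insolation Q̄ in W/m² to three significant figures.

Q̄ ≈ 274 W/m²

Solar declination: sin δ = sin ε · sin λ_s = sin 23.44° × sin 240.2° = -0.34519, so δ = -20.193°.
cos H₀ = −tan(+25.1°) tan(-20.193°) = 0.1723, H₀ = 1.3976 rad.
Bracket: H₀ sin φ sin δ + cos φ cos δ sin H₀ = 1.3976×0.42420×-0.34519 + 0.90557×0.93853×0.98505 = -0.204650 + 0.837199 = 0.632549.
Q̄ = (S₀/π) × [bracket] = (1361/π) × 0.632549 = 274.0 W/m².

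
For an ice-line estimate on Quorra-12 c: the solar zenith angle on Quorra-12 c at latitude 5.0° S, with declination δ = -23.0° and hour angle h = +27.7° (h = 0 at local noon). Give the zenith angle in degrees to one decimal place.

cos θ_z = sin φ sin δ + cos φ cos δ cos h = 0.034054 + 0.811908 = 0.845962.
θ_z = arccos(0.845962) = 32.2°.

θ_z = 32.2°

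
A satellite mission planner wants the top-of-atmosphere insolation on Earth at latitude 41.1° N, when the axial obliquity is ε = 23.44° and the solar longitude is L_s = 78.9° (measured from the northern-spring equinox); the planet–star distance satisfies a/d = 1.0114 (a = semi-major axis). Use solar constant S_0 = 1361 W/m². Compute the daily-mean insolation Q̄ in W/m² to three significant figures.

Solar declination: sin δ = sin ε · sin L_s = sin 23.44° × sin 78.9° = 0.39035, so δ = +22.976°.
cos h₀ = −tan(+41.1°) tan(+22.976°) = -0.3699, h₀ = 1.9497 rad.
Bracket: h₀ sin ϕ sin δ + cos ϕ cos δ sin h₀ = 1.9497×0.65738×0.39035 + 0.75356×0.92067×0.92909 = 0.500309 + 0.644584 = 1.144893.
Inverse-square distance factor (a/d)² = 1.0114² = 1.022930.
Q̄ = (S_0/π) × 1.022930 × [bracket] = (1361/π) × 1.022930 × 1.144893 = 507.4 W/m².

Q̄ ≈ 507 W/m²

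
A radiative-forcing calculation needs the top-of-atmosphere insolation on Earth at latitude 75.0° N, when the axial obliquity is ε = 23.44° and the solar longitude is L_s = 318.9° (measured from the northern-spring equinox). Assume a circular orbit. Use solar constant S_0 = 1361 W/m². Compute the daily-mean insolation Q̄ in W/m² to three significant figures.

Solar declination: sin δ = sin ε · sin L_s = sin 23.44° × sin 318.9° = -0.26150, so δ = -15.159°.
cos h₀ = −tan(+75.0°) tan(-15.159°) = 1.0111 ≥ 1 ⇒ polar night, h₀ = 0 and Q̄ = 0.

Q̄ ≈ 0.00 W/m²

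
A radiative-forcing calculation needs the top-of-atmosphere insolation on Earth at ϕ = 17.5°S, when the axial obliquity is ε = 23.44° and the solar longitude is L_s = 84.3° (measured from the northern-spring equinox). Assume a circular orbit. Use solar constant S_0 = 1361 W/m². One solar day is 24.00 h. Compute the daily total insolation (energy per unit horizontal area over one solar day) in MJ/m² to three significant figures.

Solar declination: sin δ = sin ε · sin L_s = sin 23.44° × sin 84.3° = 0.39582, so δ = +23.317°.
cos h₀ = −tan(-17.5°) tan(+23.317°) = 0.1359, h₀ = 1.4345 rad.
Bracket: h₀ sin ϕ sin δ + cos ϕ cos δ sin h₀ = 1.4345×-0.30071×0.39582 + 0.95372×0.91833×0.99072 = -0.170744 + 0.867702 = 0.696958.
Q̄ = (S_0/π) × [bracket] = (1361/π) × 0.696958 = 301.94 W/m².
Daily total = Q̄ × 24.00 h × 3600 s/h = 301.94 × 24.00 × 3600 / 10⁶ = 26.09 MJ/m².

26.1 MJ/m²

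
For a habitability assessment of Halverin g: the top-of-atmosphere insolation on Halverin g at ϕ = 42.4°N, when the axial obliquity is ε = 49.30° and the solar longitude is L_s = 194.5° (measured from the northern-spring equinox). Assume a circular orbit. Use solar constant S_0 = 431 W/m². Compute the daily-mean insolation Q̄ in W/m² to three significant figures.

Solar declination: sin δ = sin ε · sin L_s = sin 49.30° × sin 194.5° = -0.18982, so δ = -10.942°.
cos h₀ = −tan(+42.4°) tan(-10.942°) = 0.1765, h₀ = 1.3933 rad.
Bracket: h₀ sin ϕ sin δ + cos ϕ cos δ sin h₀ = 1.3933×0.67430×-0.18982 + 0.73846×0.98182×0.98429 = -0.178336 + 0.713645 = 0.535309.
Q̄ = (S_0/π) × [bracket] = (431/π) × 0.535309 = 73.44 W/m².

Q̄ ≈ 73.4 W/m²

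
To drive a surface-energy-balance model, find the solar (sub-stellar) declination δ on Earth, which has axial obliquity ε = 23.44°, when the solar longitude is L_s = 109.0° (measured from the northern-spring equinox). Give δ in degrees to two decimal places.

sin δ = sin ε · sin L_s = sin 23.44° × sin 109.0° = 0.376116.
δ = arcsin(0.376116) = +22.09°.

δ = +22.09°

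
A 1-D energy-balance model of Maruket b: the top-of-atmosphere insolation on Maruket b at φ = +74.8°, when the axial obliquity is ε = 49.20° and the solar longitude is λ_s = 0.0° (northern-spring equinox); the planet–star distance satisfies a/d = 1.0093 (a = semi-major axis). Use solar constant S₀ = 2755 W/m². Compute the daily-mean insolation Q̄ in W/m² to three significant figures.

Q̄ ≈ 234 W/m²

Solar declination: sin δ = sin ε · sin λ_s = sin 49.20° × sin 0.0° = 0.00000, so δ = +0.000°.
cos H₀ = −tan(+74.8°) tan(+0.000°) = -0.0000, H₀ = 1.5708 rad.
Bracket: H₀ sin φ sin δ + cos φ cos δ sin H₀ = 1.5708×0.96502×0.00000 + 0.26219×1.00000×1.00000 = 0.000000 + 0.262190 = 0.262190.
Inverse-square distance factor (a/d)² = 1.0093² = 1.018686.
Q̄ = (S₀/π) × 1.018686 × [bracket] = (2755/π) × 1.018686 × 0.262190 = 234.2 W/m².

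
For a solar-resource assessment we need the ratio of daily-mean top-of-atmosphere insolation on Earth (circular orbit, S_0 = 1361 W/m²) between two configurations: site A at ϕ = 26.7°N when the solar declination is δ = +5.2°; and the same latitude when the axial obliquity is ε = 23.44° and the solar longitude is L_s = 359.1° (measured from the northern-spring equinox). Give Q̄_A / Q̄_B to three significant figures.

— Configuration A (ϕ=+26.7°):
cos h₀ = −tan(+26.7°) tan(+5.200°) = -0.0458, h₀ = 1.6166 rad.
Bracket: h₀ sin ϕ sin δ + cos ϕ cos δ sin h₀ = 1.6166×0.44932×0.09063 + 0.89337×0.99588×0.99895 = 0.065831 + 0.888755 = 0.954586.
Q̄ = (S_0/π) × [bracket] = (1361/π) × 0.954586 = 413.55 W/m².
— Configuration B (ϕ=+26.7°):
Solar declination: sin δ = sin ε · sin L_s = sin 23.44° × sin 359.1° = -0.00625, so δ = -0.358°.
cos h₀ = −tan(+26.7°) tan(-0.358°) = 0.0031, h₀ = 1.5677 rad.
Bracket: h₀ sin ϕ sin δ + cos ϕ cos δ sin h₀ = 1.5677×0.44932×-0.00625 + 0.89337×0.99998×1.00000 = -0.004402 + 0.893352 = 0.888950.
Q̄ = (S_0/π) × [bracket] = (1361/π) × 0.888950 = 385.11 W/m².
Ratio Q̄_A / Q̄_B = 413.55 / 385.11 = 1.074.

Q̄_A / Q̄_B ≈ 1.07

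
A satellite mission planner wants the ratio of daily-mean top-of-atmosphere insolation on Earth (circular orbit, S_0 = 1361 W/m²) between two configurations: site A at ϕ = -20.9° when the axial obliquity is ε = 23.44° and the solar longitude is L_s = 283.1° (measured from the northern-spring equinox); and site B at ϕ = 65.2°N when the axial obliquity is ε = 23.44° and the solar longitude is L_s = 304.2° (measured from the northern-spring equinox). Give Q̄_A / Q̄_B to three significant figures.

Q̄_A / Q̄_B ≈ 23.6

— Configuration A (ϕ=-20.9°):
Solar declination: sin δ = sin ε · sin L_s = sin 23.44° × sin 283.1° = -0.38744, so δ = -22.795°.
cos h₀ = −tan(-20.9°) tan(-22.795°) = -0.1605, h₀ = 1.7320 rad.
Bracket: h₀ sin ϕ sin δ + cos ϕ cos δ sin h₀ = 1.7320×-0.35674×-0.38744 + 0.93420×0.92190×0.98704 = 0.239389 + 0.850077 = 1.089466.
Q̄ = (S_0/π) × [bracket] = (1361/π) × 1.089466 = 471.98 W/m².
— Configuration B (ϕ=+65.2°):
Solar declination: sin δ = sin ε · sin L_s = sin 23.44° × sin 304.2° = -0.32900, so δ = -19.208°.
cos h₀ = −tan(+65.2°) tan(-19.208°) = 0.7540, h₀ = 0.7167 rad.
Bracket: h₀ sin ϕ sin δ + cos ϕ cos δ sin h₀ = 0.7167×0.90778×-0.32900 + 0.41945×0.94433×0.65687 = -0.214049 + 0.260186 = 0.046137.
Q̄ = (S_0/π) × [bracket] = (1361/π) × 0.046137 = 19.987 W/m².
Ratio Q̄_A / Q̄_B = 471.98 / 19.987 = 23.61.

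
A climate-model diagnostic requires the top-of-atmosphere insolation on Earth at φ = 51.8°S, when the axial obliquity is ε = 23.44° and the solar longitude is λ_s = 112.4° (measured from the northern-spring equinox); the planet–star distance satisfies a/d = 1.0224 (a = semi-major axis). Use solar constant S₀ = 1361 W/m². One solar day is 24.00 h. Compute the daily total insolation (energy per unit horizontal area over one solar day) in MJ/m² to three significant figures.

Solar declination: sin δ = sin ε · sin λ_s = sin 23.44° × sin 112.4° = 0.36777, so δ = +21.578°.
cos H₀ = −tan(-51.8°) tan(+21.578°) = 0.5026, H₀ = 1.0442 rad.
Bracket: H₀ sin φ sin δ + cos φ cos δ sin H₀ = 1.0442×-0.78586×0.36777 + 0.61841×0.92992×0.86453 = -0.301790 + 0.497167 = 0.195377.
Inverse-square distance factor (a/d)² = 1.0224² = 1.045302.
Q̄ = (S₀/π) × 1.045302 × [bracket] = (1361/π) × 1.045302 × 0.195377 = 88.476 W/m².
Daily total = Q̄ × 24.00 h × 3600 s/h = 88.476 × 24.00 × 3600 / 10⁶ = 7.644 MJ/m².

7.64 MJ/m²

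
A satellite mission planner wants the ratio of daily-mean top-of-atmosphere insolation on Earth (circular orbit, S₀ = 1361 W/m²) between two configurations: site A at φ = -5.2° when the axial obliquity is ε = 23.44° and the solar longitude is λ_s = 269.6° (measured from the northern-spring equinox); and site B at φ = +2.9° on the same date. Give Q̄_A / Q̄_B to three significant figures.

Q̄_A / Q̄_B ≈ 1.10

— Configuration A (φ=-5.2°):
Solar declination: sin δ = sin ε · sin λ_s = sin 23.44° × sin 269.6° = -0.39778, so δ = -23.439°.
cos H₀ = −tan(-5.2°) tan(-23.439°) = -0.0395, H₀ = 1.6103 rad.
Bracket: H₀ sin φ sin δ + cos φ cos δ sin H₀ = 1.6103×-0.09063×-0.39778 + 0.99588×0.91748×0.99922 = 0.058053 + 0.912987 = 0.971040.
Q̄ = (S₀/π) × [bracket] = (1361/π) × 0.971040 = 420.67 W/m².
— Configuration B (φ=+2.9°):
cos H₀ = −tan(+2.9°) tan(-23.439°) = 0.0220, H₀ = 1.5488 rad.
Bracket: H₀ sin φ sin δ + cos φ cos δ sin H₀ = 1.5488×0.05059×-0.39778 + 0.99872×0.91748×0.99976 = -0.031168 + 0.916086 = 0.884918.
Q̄ = (S₀/π) × [bracket] = (1361/π) × 0.884918 = 383.36 W/m².
Ratio Q̄_A / Q̄_B = 420.67 / 383.36 = 1.097.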